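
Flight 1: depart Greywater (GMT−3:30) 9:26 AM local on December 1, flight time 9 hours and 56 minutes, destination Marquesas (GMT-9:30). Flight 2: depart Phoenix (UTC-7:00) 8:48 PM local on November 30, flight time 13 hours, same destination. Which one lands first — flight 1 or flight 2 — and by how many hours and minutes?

the second, by 6 hours 4 minutes

Flight 1 in UTC: 9:26 AM + 3:30 = 12:56 PM on Dec 1.
+9 hours and 56 minutes → arrive 10:52 PM UTC on Dec 1.
Flight 2 in UTC: 8:48 PM + 7:00 = 3:48 AM on Dec 1.
+13 hours → arrive 4:48 PM UTC on Dec 1.
Flight 2 lands earlier by 6 hours 4 minutes.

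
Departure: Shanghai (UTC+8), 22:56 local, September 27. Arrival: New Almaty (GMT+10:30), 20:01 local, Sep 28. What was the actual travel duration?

Departure in UTC: 22:56 − 8:00 = 14:56 on Sep 27.
Arrival in UTC: 20:01 − 10:30 = 09:31 on Sep 28.
Elapsed = 09:31 − 14:56 (+1 day) = 18 hours 35 minutes.

18 hours 35 minutes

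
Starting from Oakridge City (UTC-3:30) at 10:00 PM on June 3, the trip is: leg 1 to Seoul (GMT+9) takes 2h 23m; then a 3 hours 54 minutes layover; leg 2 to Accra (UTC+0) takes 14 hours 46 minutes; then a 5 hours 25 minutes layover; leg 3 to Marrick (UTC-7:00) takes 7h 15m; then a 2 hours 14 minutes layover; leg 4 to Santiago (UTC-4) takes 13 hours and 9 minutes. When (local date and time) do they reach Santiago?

Convert departure to UTC: 10:00 PM + 3:30 = 1:30 AM UTC on Jun 4.
Add 2 hours 23 minutes leg 1 → 3:53 AM UTC.
Add 3 hours 54 minutes layover in Seoul → 7:47 AM UTC.
Add 14 hours and 46 minutes leg 2 → 10:33 PM UTC.
Add 5 hours 25 minutes layover in Accra → 3:58 AM UTC (Jun 5).
Add 7 hours and 15 minutes leg 3 → 11:13 AM UTC.
Add 2 hours 14 minutes layover in Marrick → 1:27 PM UTC.
Add 13 hours and 9 minutes leg 4 → 2:36 AM UTC (Jun 6).
Santiago is UTC−4:00, so local arrival = 2:36 AM − 4:00 = 10:36 PM on Jun 5.

10:36 PM on June 5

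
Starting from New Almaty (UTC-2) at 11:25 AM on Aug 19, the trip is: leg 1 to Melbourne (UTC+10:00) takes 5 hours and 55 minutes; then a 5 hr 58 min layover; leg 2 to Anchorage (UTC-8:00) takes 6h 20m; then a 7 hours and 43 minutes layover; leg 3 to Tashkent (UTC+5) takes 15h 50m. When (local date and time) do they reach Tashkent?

Convert departure to UTC: 11:25 AM + 2:00 = 1:25 PM UTC on Aug 19.
Add 5 hours 55 minutes leg 1 → 7:20 PM UTC.
Add 5 hours and 58 minutes layover in Melbourne → 1:18 AM UTC (Aug 20).
Add 6 hours and 20 minutes leg 2 → 7:38 AM UTC.
Add 7 hours 43 minutes layover in Anchorage → 3:21 PM UTC.
Add 15 hours and 50 minutes leg 3 → 7:11 AM UTC (Aug 21).
Tashkent is UTC+5:00, so local arrival = 7:11 AM + 5:00 = 12:11 PM on Aug 21.

12:11 PM on August 21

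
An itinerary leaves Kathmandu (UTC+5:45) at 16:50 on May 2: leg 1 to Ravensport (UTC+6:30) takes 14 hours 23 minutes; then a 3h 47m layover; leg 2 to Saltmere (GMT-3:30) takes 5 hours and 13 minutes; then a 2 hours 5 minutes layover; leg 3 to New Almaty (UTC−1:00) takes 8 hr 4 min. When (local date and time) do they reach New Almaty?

19:37 on May 3

Convert departure to UTC: 16:50 − 5:45 = 11:05 UTC on May 2.
Add 14 hours and 23 minutes leg 1 → 01:28 UTC (May 3).
Add 3 hours and 47 minutes layover in Ravensport → 05:15 UTC.
Add 5 hours and 13 minutes leg 2 → 10:28 UTC.
Add 2 hours 5 minutes layover in Saltmere → 12:33 UTC.
Add 8 hours and 4 minutes leg 3 → 20:37 UTC.
New Almaty is UTC−1:00, so local arrival = 20:37 − 1:00 = 19:37 on May 3.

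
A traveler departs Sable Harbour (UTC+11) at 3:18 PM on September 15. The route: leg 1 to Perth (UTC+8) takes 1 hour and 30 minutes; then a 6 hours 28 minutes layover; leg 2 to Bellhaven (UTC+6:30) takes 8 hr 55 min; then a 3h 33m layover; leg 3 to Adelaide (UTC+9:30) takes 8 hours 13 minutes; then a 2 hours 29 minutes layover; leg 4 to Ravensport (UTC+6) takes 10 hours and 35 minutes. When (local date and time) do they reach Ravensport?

Convert departure to UTC: 3:18 PM − 11:00 = 4:18 AM UTC on Sep 15.
Add 1 hour and 30 minutes leg 1 → 5:48 AM UTC.
Add 6 hours and 28 minutes layover in Perth → 12:16 PM UTC.
Add 8 hours 55 minutes leg 2 → 9:11 PM UTC.
Add 3 hours 33 minutes layover in Bellhaven → 12:44 AM UTC (Sep 16).
Add 8 hours 13 minutes leg 3 → 8:57 AM UTC.
Add 2 hours 29 minutes layover in Adelaide → 11:26 AM UTC.
Add 10 hours 35 minutes leg 4 → 10:01 PM UTC.
Ravensport is UTC+6:00, so local arrival = 10:01 PM + 6:00 = 4:01 AM on Sep 17.

4:01 AM on September 17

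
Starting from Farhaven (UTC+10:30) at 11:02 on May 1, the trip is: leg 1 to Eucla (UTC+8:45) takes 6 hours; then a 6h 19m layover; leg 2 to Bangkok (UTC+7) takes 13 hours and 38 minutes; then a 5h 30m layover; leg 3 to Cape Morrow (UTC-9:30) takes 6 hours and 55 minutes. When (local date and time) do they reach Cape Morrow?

Convert departure to UTC: 11:02 − 10:30 = 00:32 UTC on May 1.
Add 6 hours leg 1 → 06:32 UTC.
Add 6 hours and 19 minutes layover in Eucla → 12:51 UTC.
Add 13 hours 38 minutes leg 2 → 02:29 UTC (May 2).
Add 5 hours and 30 minutes layover in Bangkok → 07:59 UTC.
Add 6 hours 55 minutes leg 3 → 14:54 UTC.
Cape Morrow is UTC−9:30, so local arrival = 14:54 − 9:30 = 05:24 on May 2.

05:24 on May 2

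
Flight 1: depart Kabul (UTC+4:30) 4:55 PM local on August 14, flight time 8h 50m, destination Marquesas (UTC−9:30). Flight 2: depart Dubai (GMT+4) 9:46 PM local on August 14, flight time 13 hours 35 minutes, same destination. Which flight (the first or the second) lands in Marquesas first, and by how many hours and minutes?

Flight 1 in UTC: 4:55 PM − 4:30 = 12:25 PM on Aug 14.
+8 hours 50 minutes → arrive 9:15 PM UTC on Aug 14.
Flight 2 in UTC: 9:46 PM − 4:00 = 5:46 PM on Aug 14.
+13 hours and 35 minutes → arrive 7:21 AM UTC on Aug 15.
Flight 1 lands earlier by 10 hours 6 minutes.

the first, by 10 hours 6 minutes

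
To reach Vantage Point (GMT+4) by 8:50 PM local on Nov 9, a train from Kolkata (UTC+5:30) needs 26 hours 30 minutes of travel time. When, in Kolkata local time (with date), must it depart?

Target arrival in UTC: 8:50 PM − 4:00 = 4:50 PM on Nov 9.
Subtract 26 hours 30 minutes → departure 2:20 PM UTC on Nov 8.
Kolkata is UTC+5:30: 2:20 PM + 5:30 = 7:50 PM on Nov 8.

7:50 PM on November 8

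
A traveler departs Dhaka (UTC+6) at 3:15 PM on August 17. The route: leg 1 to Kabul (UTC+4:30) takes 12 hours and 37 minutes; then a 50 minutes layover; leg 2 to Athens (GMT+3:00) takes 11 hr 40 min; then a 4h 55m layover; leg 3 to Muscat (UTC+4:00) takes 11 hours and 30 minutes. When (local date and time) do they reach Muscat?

6:47 AM on Aug 19

Convert departure to UTC: 3:15 PM − 6:00 = 9:15 AM UTC on Aug 17.
Add 12 hours and 37 minutes leg 1 → 9:52 PM UTC.
Add 50 minutes layover in Kabul → 10:42 PM UTC.
Add 11 hours and 40 minutes leg 2 → 10:22 AM UTC (Aug 18).
Add 4 hours and 55 minutes layover in Athens → 3:17 PM UTC.
Add 11 hours and 30 minutes leg 3 → 2:47 AM UTC (Aug 19).
Muscat is UTC+4:00, so local arrival = 2:47 AM + 4:00 = 6:47 AM on Aug 19.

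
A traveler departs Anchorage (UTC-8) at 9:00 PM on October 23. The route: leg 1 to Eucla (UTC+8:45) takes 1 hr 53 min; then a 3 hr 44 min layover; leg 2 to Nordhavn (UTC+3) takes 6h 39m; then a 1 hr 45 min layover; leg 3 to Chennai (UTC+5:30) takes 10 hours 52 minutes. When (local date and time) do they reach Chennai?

11:23 AM on Oct 25

Convert departure to UTC: 9:00 PM + 8:00 = 5:00 AM UTC on Oct 24.
Add 1 hour 53 minutes leg 1 → 6:53 AM UTC.
Add 3 hours and 44 minutes layover in Eucla → 10:37 AM UTC.
Add 6 hours and 39 minutes leg 2 → 5:16 PM UTC.
Add 1 hour 45 minutes layover in Nordhavn → 7:01 PM UTC.
Add 10 hours and 52 minutes leg 3 → 5:53 AM UTC (Oct 25).
Chennai is UTC+5:30, so local arrival = 5:53 AM + 5:30 = 11:23 AM on Oct 25.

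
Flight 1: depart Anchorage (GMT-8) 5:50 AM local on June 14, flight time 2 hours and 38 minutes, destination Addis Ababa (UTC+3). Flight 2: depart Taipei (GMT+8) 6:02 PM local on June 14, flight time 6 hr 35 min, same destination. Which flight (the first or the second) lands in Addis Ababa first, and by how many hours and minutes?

the first, by 9 minutes

Flight 1 in UTC: 5:50 AM + 8:00 = 1:50 PM on Jun 14.
+2 hours and 38 minutes → arrive 4:28 PM UTC on Jun 14.
Flight 2 in UTC: 6:02 PM − 8:00 = 10:02 AM on Jun 14.
+6 hours 35 minutes → arrive 4:37 PM UTC on Jun 14.
Flight 1 lands earlier by 9 minutes.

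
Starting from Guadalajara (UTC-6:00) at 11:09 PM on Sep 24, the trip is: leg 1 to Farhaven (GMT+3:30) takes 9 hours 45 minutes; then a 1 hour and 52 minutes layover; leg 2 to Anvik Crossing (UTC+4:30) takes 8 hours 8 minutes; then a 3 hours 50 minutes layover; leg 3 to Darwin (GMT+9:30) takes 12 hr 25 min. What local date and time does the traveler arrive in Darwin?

2:39 AM on September 27

Convert departure to UTC: 11:09 PM + 6:00 = 5:09 AM UTC on Sep 25.
Add 9 hours 45 minutes leg 1 → 2:54 PM UTC.
Add 1 hour and 52 minutes layover in Farhaven → 4:46 PM UTC.
Add 8 hours and 8 minutes leg 2 → 12:54 AM UTC (Sep 26).
Add 3 hours 50 minutes layover in Anvik Crossing → 4:44 AM UTC.
Add 12 hours and 25 minutes leg 3 → 5:09 PM UTC.
Darwin is UTC+9:30, so local arrival = 5:09 PM + 9:30 = 2:39 AM on Sep 27.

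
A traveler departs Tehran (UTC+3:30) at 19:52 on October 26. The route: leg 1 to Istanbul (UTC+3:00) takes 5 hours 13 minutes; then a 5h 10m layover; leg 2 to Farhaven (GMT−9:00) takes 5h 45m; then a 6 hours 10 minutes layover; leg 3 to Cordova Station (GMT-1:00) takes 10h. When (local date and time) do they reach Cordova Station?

23:40 on Oct 27

Convert departure to UTC: 19:52 − 3:30 = 16:22 UTC on Oct 26.
Add 5 hours and 13 minutes leg 1 → 21:35 UTC.
Add 5 hours and 10 minutes layover in Istanbul → 02:45 UTC (Oct 27).
Add 5 hours 45 minutes leg 2 → 08:30 UTC.
Add 6 hours 10 minutes layover in Farhaven → 14:40 UTC.
Add 10 hours leg 3 → 00:40 UTC (Oct 28).
Cordova Station is UTC−1:00, so local arrival = 00:40 − 1:00 = 23:40 on Oct 27.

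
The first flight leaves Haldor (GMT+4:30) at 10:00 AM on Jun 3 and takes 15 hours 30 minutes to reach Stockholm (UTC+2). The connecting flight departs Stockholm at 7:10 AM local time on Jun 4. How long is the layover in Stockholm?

8 hours 10 minutes

Convert departure to UTC: 10:00 AM − 4:30 = 5:30 AM UTC on Jun 3.
Add 15 hours and 30 minutes flight time → 9:00 PM UTC.
Stockholm is UTC+2:00, so local arrival = 9:00 PM + 2:00 = 11:00 PM on Jun 3.
Layover = 7:10 AM − 11:00 PM (+1 day) = 8 hours 10 minutes.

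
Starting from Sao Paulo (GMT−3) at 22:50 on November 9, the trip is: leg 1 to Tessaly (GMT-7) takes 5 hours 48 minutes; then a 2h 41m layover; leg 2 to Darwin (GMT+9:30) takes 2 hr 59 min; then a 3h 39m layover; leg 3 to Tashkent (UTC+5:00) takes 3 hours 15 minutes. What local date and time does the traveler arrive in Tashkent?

Convert departure to UTC: 22:50 + 3:00 = 01:50 UTC on Nov 10.
Add 5 hours 48 minutes leg 1 → 07:38 UTC.
Add 2 hours and 41 minutes layover in Tessaly → 10:19 UTC.
Add 2 hours and 59 minutes leg 2 → 13:18 UTC.
Add 3 hours and 39 minutes layover in Darwin → 16:57 UTC.
Add 3 hours and 15 minutes leg 3 → 20:12 UTC.
Tashkent is UTC+5:00, so local arrival = 20:12 + 5:00 = 01:12 on Nov 11.

01:12 on Nov 11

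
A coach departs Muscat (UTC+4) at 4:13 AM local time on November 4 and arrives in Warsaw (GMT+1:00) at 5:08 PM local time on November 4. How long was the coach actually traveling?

15 hours 55 minutes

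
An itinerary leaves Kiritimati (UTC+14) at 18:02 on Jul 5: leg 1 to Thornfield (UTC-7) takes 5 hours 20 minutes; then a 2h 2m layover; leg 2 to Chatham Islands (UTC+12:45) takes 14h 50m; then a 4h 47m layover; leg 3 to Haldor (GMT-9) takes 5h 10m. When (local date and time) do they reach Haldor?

03:11 on July 6

Convert departure to UTC: 18:02 − 14:00 = 04:02 UTC on Jul 5.
Add 5 hours and 20 minutes leg 1 → 09:22 UTC.
Add 2 hours 2 minutes layover in Thornfield → 11:24 UTC.
Add 14 hours and 50 minutes leg 2 → 02:14 UTC (Jul 6).
Add 4 hours and 47 minutes layover in Chatham Islands → 07:01 UTC.
Add 5 hours and 10 minutes leg 3 → 12:11 UTC.
Haldor is UTC−9:00, so local arrival = 12:11 − 9:00 = 03:11 on Jul 6.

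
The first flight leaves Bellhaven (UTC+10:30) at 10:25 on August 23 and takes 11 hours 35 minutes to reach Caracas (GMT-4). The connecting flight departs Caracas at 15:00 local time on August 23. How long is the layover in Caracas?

Convert departure to UTC: 10:25 − 10:30 = 23:55 UTC on Aug 22.
Add 11 hours 35 minutes flight time → 11:30 UTC (Aug 23).
Caracas is UTC−4:00, so local arrival = 11:30 − 4:00 = 07:30 on Aug 23.
Layover = 15:00 − 07:30 = 7 hours 30 minutes.

7 hours 30 minutes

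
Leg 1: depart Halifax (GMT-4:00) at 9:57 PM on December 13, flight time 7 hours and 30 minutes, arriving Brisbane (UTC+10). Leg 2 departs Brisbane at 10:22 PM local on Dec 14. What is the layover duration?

Convert departure to UTC: 9:57 PM + 4:00 = 1:57 AM UTC on Dec 14.
Add 7 hours and 30 minutes flight time → 9:27 AM UTC.
Brisbane is UTC+10:00, so local arrival = 9:27 AM + 10:00 = 7:27 PM on Dec 14.
Layover = 10:22 PM − 7:27 PM = 2 hours 55 minutes.

2 hours 55 minutes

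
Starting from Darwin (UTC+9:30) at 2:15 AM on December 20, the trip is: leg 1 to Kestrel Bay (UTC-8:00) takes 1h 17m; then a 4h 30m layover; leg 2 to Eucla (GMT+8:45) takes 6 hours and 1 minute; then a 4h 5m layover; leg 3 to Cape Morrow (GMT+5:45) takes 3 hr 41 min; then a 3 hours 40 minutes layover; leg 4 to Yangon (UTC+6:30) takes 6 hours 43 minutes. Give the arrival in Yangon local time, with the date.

Convert departure to UTC: 2:15 AM − 9:30 = 4:45 PM UTC on Dec 19.
Add 1 hour and 17 minutes leg 1 → 6:02 PM UTC.
Add 4 hours 30 minutes layover in Kestrel Bay → 10:32 PM UTC.
Add 6 hours 1 minute leg 2 → 4:33 AM UTC (Dec 20).
Add 4 hours and 5 minutes layover in Eucla → 8:38 AM UTC.
Add 3 hours 41 minutes leg 3 → 12:19 PM UTC.
Add 3 hours 40 minutes layover in Cape Morrow → 3:59 PM UTC.
Add 6 hours and 43 minutes leg 4 → 10:42 PM UTC.
Yangon is UTC+6:30, so local arrival = 10:42 PM + 6:30 = 5:12 AM on Dec 21.

5:12 AM on Dec 21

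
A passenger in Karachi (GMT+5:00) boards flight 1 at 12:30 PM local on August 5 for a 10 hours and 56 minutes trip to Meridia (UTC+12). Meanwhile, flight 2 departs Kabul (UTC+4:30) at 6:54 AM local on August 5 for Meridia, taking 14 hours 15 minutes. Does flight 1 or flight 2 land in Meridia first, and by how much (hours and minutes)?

Flight 1 in UTC: 12:30 PM − 5:00 = 7:30 AM on Aug 5.
+10 hours and 56 minutes → arrive 6:26 PM UTC on Aug 5.
Flight 2 in UTC: 6:54 AM − 4:30 = 2:24 AM on Aug 5.
+14 hours and 15 minutes → arrive 4:39 PM UTC on Aug 5.
Flight 2 lands earlier by 1 hour 47 minutes.

the second, by 1 hour 47 minutes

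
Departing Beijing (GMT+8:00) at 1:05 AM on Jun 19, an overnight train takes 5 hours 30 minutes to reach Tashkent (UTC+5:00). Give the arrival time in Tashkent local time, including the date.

3:35 AM on June 19

Convert departure to UTC: 1:05 AM − 8:00 = 5:05 PM UTC on Jun 18.
Add 5 hours and 30 minutes travel time → 10:35 PM UTC.
Tashkent is UTC+5:00, so local arrival = 10:35 PM + 5:00 = 3:35 AM on Jun 19.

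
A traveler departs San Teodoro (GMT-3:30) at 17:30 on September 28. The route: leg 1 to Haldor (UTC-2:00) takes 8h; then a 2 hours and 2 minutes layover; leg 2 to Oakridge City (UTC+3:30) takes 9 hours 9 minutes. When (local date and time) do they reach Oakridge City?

19:41 on September 29

Convert departure to UTC: 17:30 + 3:30 = 21:00 UTC on Sep 28.
Add 8 hours leg 1 → 05:00 UTC (Sep 29).
Add 2 hours 2 minutes layover in Haldor → 07:02 UTC.
Add 9 hours and 9 minutes leg 2 → 16:11 UTC.
Oakridge City is UTC+3:30, so local arrival = 16:11 + 3:30 = 19:41 on Sep 29.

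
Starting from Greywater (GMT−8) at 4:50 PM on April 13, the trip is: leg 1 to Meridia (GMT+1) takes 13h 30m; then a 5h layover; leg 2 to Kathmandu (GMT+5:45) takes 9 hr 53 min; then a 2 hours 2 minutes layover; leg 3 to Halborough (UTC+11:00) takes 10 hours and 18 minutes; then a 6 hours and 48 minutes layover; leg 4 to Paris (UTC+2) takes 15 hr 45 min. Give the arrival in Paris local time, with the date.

Convert departure to UTC: 4:50 PM + 8:00 = 12:50 AM UTC on Apr 14.
Add 13 hours 30 minutes leg 1 → 2:20 PM UTC.
Add 5 hours layover in Meridia → 7:20 PM UTC.
Add 9 hours and 53 minutes leg 2 → 5:13 AM UTC (Apr 15).
Add 2 hours 2 minutes layover in Kathmandu → 7:15 AM UTC.
Add 10 hours and 18 minutes leg 3 → 5:33 PM UTC.
Add 6 hours 48 minutes layover in Halborough → 12:21 AM UTC (Apr 16).
Add 15 hours and 45 minutes leg 4 → 4:06 PM UTC.
Paris is UTC+2:00, so local arrival = 4:06 PM + 2:00 = 6:06 PM on Apr 16.

6:06 PM on Apr 16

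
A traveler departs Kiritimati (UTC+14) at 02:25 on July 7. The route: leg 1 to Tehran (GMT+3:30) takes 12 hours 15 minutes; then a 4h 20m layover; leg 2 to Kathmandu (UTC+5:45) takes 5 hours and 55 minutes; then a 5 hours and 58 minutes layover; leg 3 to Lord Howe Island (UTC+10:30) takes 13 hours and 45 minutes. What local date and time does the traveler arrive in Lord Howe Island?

Convert departure to UTC: 02:25 − 14:00 = 12:25 UTC on Jul 6.
Add 12 hours 15 minutes leg 1 → 00:40 UTC (Jul 7).
Add 4 hours 20 minutes layover in Tehran → 05:00 UTC.
Add 5 hours 55 minutes leg 2 → 10:55 UTC.
Add 5 hours and 58 minutes layover in Kathmandu → 16:53 UTC.
Add 13 hours 45 minutes leg 3 → 06:38 UTC (Jul 8).
Lord Howe Island is UTC+10:30, so local arrival = 06:38 + 10:30 = 17:08 on Jul 8.

17:08 on July 8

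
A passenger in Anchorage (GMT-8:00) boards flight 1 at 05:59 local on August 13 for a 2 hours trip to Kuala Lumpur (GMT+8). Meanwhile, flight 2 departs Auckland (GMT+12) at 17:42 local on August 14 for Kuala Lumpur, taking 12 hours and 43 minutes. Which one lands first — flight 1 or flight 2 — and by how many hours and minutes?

the first, by 26 hours 26 minutes

Flight 1 in UTC: 05:59 + 8:00 = 13:59 on Aug 13.
+2 hours → arrive 15:59 UTC on Aug 13.
Flight 2 in UTC: 17:42 − 12:00 = 05:42 on Aug 14.
+12 hours 43 minutes → arrive 18:25 UTC on Aug 14.
Flight 1 lands earlier by 26 hours 26 minutes.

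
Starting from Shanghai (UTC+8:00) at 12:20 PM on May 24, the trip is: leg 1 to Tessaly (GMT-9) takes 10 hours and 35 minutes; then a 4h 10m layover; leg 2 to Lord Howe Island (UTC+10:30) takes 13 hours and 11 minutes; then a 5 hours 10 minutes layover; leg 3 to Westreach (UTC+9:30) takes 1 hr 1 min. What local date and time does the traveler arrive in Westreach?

Convert departure to UTC: 12:20 PM − 8:00 = 4:20 AM UTC on May 24.
Add 10 hours and 35 minutes leg 1 → 2:55 PM UTC.
Add 4 hours and 10 minutes layover in Tessaly → 7:05 PM UTC.
Add 13 hours 11 minutes leg 2 → 8:16 AM UTC (May 25).
Add 5 hours 10 minutes layover in Lord Howe Island → 1:26 PM UTC.
Add 1 hour and 1 minute leg 3 → 2:27 PM UTC.
Westreach is UTC+9:30, so local arrival = 2:27 PM + 9:30 = 11:57 PM on May 25.

11:57 PM on May 25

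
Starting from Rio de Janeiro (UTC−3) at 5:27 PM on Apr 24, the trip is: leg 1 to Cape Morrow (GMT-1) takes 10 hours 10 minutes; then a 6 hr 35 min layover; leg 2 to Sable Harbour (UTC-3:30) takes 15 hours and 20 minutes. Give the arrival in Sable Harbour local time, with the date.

Convert departure to UTC: 5:27 PM + 3:00 = 8:27 PM UTC on Apr 24.
Add 10 hours and 10 minutes leg 1 → 6:37 AM UTC (Apr 25).
Add 6 hours 35 minutes layover in Cape Morrow → 1:12 PM UTC.
Add 15 hours and 20 minutes leg 2 → 4:32 AM UTC (Apr 26).
Sable Harbour is UTC−3:30, so local arrival = 4:32 AM − 3:30 = 1:02 AM on Apr 26.

1:02 AM on April 26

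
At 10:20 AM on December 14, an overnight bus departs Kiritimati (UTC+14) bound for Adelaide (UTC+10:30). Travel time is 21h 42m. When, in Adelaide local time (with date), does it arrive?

4:32 AM on December 15

Convert departure to UTC: 10:20 AM − 14:00 = 8:20 PM UTC on Dec 13.
Add 21 hours 42 minutes travel time → 6:02 PM UTC (Dec 14).
Adelaide is UTC+10:30, so local arrival = 6:02 PM + 10:30 = 4:32 AM on Dec 15.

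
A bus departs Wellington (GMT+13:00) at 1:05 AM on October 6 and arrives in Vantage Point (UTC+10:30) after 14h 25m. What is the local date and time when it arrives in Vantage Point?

1:00 PM on October 6

Convert departure to UTC: 1:05 AM − 13:00 = 12:05 PM UTC on Oct 5.
Add 14 hours and 25 minutes travel time → 2:30 AM UTC (Oct 6).
Vantage Point is UTC+10:30, so local arrival = 2:30 AM + 10:30 = 1:00 PM on Oct 6.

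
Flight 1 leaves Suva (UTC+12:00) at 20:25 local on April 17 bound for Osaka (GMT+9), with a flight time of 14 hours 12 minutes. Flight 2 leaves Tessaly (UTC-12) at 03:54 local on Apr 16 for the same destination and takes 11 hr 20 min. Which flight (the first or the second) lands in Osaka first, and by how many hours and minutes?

the second, by 19 hours 23 minutes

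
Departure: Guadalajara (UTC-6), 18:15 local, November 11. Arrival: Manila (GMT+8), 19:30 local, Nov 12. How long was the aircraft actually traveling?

Departure in UTC: 18:15 + 6:00 = 00:15 on Nov 12.
Arrival in UTC: 19:30 − 8:00 = 11:30 on Nov 12.
Elapsed = 11:30 − 00:15 = 11 hours 15 minutes.

11 hours 15 minutes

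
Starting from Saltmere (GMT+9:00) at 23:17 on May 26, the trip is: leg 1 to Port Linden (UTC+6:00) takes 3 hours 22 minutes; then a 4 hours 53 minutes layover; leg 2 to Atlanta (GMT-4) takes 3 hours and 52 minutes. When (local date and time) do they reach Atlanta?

22:24 on May 26

Convert departure to UTC: 23:17 − 9:00 = 14:17 UTC on May 26.
Add 3 hours and 22 minutes leg 1 → 17:39 UTC.
Add 4 hours 53 minutes layover in Port Linden → 22:32 UTC.
Add 3 hours and 52 minutes leg 2 → 02:24 UTC (May 27).
Atlanta is UTC−4:00, so local arrival = 02:24 − 4:00 = 22:24 on May 26.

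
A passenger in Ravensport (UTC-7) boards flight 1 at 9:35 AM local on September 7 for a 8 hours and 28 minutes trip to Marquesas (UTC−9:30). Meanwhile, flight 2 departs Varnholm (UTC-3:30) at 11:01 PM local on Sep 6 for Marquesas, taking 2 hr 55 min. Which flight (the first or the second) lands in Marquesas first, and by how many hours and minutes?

Flight 1 in UTC: 9:35 AM + 7:00 = 4:35 PM on Sep 7.
+8 hours 28 minutes → arrive 1:03 AM UTC on Sep 8.
Flight 2 in UTC: 11:01 PM + 3:30 = 2:31 AM on Sep 7.
+2 hours 55 minutes → arrive 5:26 AM UTC on Sep 7.
Flight 2 lands earlier by 19 hours 37 minutes.

the second, by 19 hours 37 minutes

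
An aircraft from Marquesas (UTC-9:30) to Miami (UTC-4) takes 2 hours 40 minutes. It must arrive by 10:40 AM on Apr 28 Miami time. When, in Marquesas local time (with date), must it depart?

Target arrival in UTC: 10:40 AM + 4:00 = 2:40 PM on Apr 28.
Subtract 2 hours 40 minutes → departure 12:00 PM UTC on Apr 28.
Marquesas is UTC−9:30: 12:00 PM − 9:30 = 2:30 AM on Apr 28.

2:30 AM on April 28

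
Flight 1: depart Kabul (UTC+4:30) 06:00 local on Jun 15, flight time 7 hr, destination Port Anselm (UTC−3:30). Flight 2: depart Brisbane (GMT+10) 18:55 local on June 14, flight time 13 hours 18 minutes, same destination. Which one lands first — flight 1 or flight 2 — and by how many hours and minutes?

the second, by 10 hours 17 minutes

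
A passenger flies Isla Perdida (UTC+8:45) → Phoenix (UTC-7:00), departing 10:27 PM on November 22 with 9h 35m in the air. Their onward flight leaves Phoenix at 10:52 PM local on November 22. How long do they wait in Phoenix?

Convert departure to UTC: 10:27 PM − 8:45 = 1:42 PM UTC on Nov 22.
Add 9 hours and 35 minutes flight time → 11:17 PM UTC.
Phoenix is UTC−7:00, so local arrival = 11:17 PM − 7:00 = 4:17 PM on Nov 22.
Layover = 10:52 PM − 4:17 PM = 6 hours 35 minutes.

6 hours 35 minutes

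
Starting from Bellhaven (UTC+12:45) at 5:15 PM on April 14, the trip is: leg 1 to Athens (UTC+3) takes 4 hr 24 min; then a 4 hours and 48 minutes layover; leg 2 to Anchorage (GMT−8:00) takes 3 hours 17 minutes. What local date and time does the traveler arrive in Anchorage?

Convert departure to UTC: 5:15 PM − 12:45 = 4:30 AM UTC on Apr 14.
Add 4 hours and 24 minutes leg 1 → 8:54 AM UTC.
Add 4 hours and 48 minutes layover in Athens → 1:42 PM UTC.
Add 3 hours 17 minutes leg 2 → 4:59 PM UTC.
Anchorage is UTC−8:00, so local arrival = 4:59 PM − 8:00 = 8:59 AM on Apr 14.

8:59 AM on April 14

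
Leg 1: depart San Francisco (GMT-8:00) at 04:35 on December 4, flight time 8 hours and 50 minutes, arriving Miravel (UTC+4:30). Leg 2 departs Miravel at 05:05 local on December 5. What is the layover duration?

Convert departure to UTC: 04:35 + 8:00 = 12:35 UTC on Dec 4.
Add 8 hours 50 minutes flight time → 21:25 UTC.
Miravel is UTC+4:30, so local arrival = 21:25 + 4:30 = 01:55 on Dec 5.
Layover = 05:05 − 01:55 = 3 hours 10 minutes.

3 hours 10 minutes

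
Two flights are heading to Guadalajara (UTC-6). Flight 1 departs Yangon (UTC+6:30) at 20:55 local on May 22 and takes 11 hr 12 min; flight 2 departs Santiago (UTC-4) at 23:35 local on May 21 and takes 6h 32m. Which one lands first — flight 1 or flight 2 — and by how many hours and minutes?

the second, by 15 hours 30 minutes

Flight 1 in UTC: 20:55 − 6:30 = 14:25 on May 22.
+11 hours and 12 minutes → arrive 01:37 UTC on May 23.
Flight 2 in UTC: 23:35 + 4:00 = 03:35 on May 22.
+6 hours 32 minutes → arrive 10:07 UTC on May 22.
Flight 2 lands earlier by 15 hours 30 minutes.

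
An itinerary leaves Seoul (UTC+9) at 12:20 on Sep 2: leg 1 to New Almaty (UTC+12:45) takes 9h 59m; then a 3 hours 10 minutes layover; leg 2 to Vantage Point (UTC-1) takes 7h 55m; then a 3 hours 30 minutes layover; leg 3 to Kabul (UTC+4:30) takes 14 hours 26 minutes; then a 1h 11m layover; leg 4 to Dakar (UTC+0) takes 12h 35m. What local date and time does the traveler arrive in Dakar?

08:06 on September 4

Convert departure to UTC: 12:20 − 9:00 = 03:20 UTC on Sep 2.
Add 9 hours 59 minutes leg 1 → 13:19 UTC.
Add 3 hours and 10 minutes layover in New Almaty → 16:29 UTC.
Add 7 hours 55 minutes leg 2 → 00:24 UTC (Sep 3).
Add 3 hours and 30 minutes layover in Vantage Point → 03:54 UTC.
Add 14 hours and 26 minutes leg 3 → 18:20 UTC.
Add 1 hour and 11 minutes layover in Kabul → 19:31 UTC.
Add 12 hours 35 minutes leg 4 → 08:06 UTC (Sep 4).
Dakar is UTC+0, so local arrival is the same: 08:06 on Sep 4.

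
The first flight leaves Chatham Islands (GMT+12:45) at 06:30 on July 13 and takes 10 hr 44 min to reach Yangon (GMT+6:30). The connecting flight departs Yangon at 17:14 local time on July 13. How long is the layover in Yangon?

Convert departure to UTC: 06:30 − 12:45 = 17:45 UTC on Jul 12.
Add 10 hours 44 minutes flight time → 04:29 UTC (Jul 13).
Yangon is UTC+6:30, so local arrival = 04:29 + 6:30 = 10:59 on Jul 13.
Layover = 17:14 − 10:59 = 6 hours 15 minutes.

6 hours 15 minutes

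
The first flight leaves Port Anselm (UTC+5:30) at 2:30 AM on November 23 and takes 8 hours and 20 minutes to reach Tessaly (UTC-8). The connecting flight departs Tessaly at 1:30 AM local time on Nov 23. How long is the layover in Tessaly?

4 hours 10 minutes

Convert departure to UTC: 2:30 AM − 5:30 = 9:00 PM UTC on Nov 22.
Add 8 hours 20 minutes flight time → 5:20 AM UTC (Nov 23).
Tessaly is UTC−8:00, so local arrival = 5:20 AM − 8:00 = 9:20 PM on Nov 22.
Layover = 1:30 AM − 9:20 PM (+1 day) = 4 hours 10 minutes.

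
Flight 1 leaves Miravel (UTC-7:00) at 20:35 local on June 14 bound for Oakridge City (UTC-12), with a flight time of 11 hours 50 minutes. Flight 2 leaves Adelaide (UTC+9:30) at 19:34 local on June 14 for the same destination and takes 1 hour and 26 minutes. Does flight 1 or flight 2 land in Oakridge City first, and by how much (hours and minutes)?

Flight 1 in UTC: 20:35 + 7:00 = 03:35 on Jun 15.
+11 hours 50 minutes → arrive 15:25 UTC on Jun 15.
Flight 2 in UTC: 19:34 − 9:30 = 10:04 on Jun 14.
+1 hour and 26 minutes → arrive 11:30 UTC on Jun 14.
Flight 2 lands earlier by 27 hours 55 minutes.

the second, by 27 hours 55 minutes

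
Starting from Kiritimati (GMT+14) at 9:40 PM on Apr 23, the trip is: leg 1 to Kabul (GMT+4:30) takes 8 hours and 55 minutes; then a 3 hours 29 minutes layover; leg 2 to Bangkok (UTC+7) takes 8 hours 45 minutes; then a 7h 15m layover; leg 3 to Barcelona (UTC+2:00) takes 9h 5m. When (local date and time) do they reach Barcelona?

Convert departure to UTC: 9:40 PM − 14:00 = 7:40 AM UTC on Apr 23.
Add 8 hours and 55 minutes leg 1 → 4:35 PM UTC.
Add 3 hours 29 minutes layover in Kabul → 8:04 PM UTC.
Add 8 hours 45 minutes leg 2 → 4:49 AM UTC (Apr 24).
Add 7 hours and 15 minutes layover in Bangkok → 12:04 PM UTC.
Add 9 hours 5 minutes leg 3 → 9:09 PM UTC.
Barcelona is UTC+2:00, so local arrival = 9:09 PM + 2:00 = 11:09 PM on Apr 24.

11:09 PM on April 24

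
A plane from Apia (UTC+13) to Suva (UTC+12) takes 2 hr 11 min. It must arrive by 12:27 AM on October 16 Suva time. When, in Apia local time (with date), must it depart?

Target arrival in UTC: 12:27 AM − 12:00 = 12:27 PM on Oct 15.
Subtract 2 hours and 11 minutes → departure 10:16 AM UTC on Oct 15.
Apia is UTC+13:00: 10:16 AM + 13:00 = 11:16 PM on Oct 15.

11:16 PM on October 15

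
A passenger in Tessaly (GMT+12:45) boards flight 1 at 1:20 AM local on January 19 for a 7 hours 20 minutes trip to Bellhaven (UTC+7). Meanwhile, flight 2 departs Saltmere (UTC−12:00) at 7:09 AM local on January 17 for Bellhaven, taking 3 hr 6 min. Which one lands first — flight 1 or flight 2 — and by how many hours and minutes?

the second, by 21 hours 40 minutes

Flight 1 in UTC: 1:20 AM − 12:45 = 12:35 PM on Jan 18.
+7 hours 20 minutes → arrive 7:55 PM UTC on Jan 18.
Flight 2 in UTC: 7:09 AM + 12:00 = 7:09 PM on Jan 17.
+3 hours 6 minutes → arrive 10:15 PM UTC on Jan 17.
Flight 2 lands earlier by 21 hours 40 minutes.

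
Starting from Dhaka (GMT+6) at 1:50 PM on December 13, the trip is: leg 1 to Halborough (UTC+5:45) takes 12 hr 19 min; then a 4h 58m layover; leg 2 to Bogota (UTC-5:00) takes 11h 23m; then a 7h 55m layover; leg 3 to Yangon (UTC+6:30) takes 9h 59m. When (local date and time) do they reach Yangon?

12:54 PM on December 15

Convert departure to UTC: 1:50 PM − 6:00 = 7:50 AM UTC on Dec 13.
Add 12 hours 19 minutes leg 1 → 8:09 PM UTC.
Add 4 hours 58 minutes layover in Halborough → 1:07 AM UTC (Dec 14).
Add 11 hours 23 minutes leg 2 → 12:30 PM UTC.
Add 7 hours and 55 minutes layover in Bogota → 8:25 PM UTC.
Add 9 hours 59 minutes leg 3 → 6:24 AM UTC (Dec 15).
Yangon is UTC+6:30, so local arrival = 6:24 AM + 6:30 = 12:54 PM on Dec 15.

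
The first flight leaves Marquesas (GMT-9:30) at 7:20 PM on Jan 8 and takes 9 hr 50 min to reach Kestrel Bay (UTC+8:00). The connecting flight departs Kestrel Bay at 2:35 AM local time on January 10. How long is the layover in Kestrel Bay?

3 hours 55 minutes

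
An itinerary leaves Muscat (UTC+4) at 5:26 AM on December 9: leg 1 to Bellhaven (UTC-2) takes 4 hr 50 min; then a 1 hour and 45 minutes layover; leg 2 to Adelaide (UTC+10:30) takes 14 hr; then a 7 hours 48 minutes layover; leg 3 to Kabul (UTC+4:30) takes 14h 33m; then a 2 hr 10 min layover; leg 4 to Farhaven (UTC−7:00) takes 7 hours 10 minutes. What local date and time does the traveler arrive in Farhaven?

Convert departure to UTC: 5:26 AM − 4:00 = 1:26 AM UTC on Dec 9.
Add 4 hours 50 minutes leg 1 → 6:16 AM UTC.
Add 1 hour and 45 minutes layover in Bellhaven → 8:01 AM UTC.
Add 14 hours leg 2 → 10:01 PM UTC.
Add 7 hours and 48 minutes layover in Adelaide → 5:49 AM UTC (Dec 10).
Add 14 hours and 33 minutes leg 3 → 8:22 PM UTC.
Add 2 hours 10 minutes layover in Kabul → 10:32 PM UTC.
Add 7 hours 10 minutes leg 4 → 5:42 AM UTC (Dec 11).
Farhaven is UTC−7:00, so local arrival = 5:42 AM − 7:00 = 10:42 PM on Dec 10.

10:42 PM on December 10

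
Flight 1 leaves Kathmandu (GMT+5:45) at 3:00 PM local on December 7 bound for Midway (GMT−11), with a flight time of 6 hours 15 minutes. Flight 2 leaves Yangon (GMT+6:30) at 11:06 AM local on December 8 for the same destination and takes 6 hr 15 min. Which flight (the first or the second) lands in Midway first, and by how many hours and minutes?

Flight 1 in UTC: 3:00 PM − 5:45 = 9:15 AM on Dec 7.
+6 hours and 15 minutes → arrive 3:30 PM UTC on Dec 7.
Flight 2 in UTC: 11:06 AM − 6:30 = 4:36 AM on Dec 8.
+6 hours and 15 minutes → arrive 10:51 AM UTC on Dec 8.
Flight 1 lands earlier by 19 hours 21 minutes.

the first, by 19 hours 21 minutes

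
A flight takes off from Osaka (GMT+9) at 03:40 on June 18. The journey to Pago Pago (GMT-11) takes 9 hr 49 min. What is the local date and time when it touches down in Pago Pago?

17:29 on June 17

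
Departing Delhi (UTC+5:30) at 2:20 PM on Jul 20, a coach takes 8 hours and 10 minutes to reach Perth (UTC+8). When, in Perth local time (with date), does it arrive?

1:00 AM on July 21

Convert departure to UTC: 2:20 PM − 5:30 = 8:50 AM UTC on Jul 20.
Add 8 hours and 10 minutes travel time → 5:00 PM UTC.
Perth is UTC+8:00, so local arrival = 5:00 PM + 8:00 = 1:00 AM on Jul 21.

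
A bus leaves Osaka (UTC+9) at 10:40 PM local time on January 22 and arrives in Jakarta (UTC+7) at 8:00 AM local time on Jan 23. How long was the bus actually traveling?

11 hours 20 minutes

Jakarta is 2:00 behind Osaka.
Clock-face elapsed time (ignoring zones) is 9 hours 20 minutes.
Actual elapsed = 9 hours 20 minutes + 2:00 = 11 hours 20 minutes.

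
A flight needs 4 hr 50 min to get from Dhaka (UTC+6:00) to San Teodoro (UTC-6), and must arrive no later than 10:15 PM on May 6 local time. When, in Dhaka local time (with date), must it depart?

Target arrival in UTC: 10:15 PM + 6:00 = 4:15 AM on May 7.
Subtract 4 hours and 50 minutes → departure 11:25 PM UTC on May 6.
Dhaka is UTC+6:00: 11:25 PM + 6:00 = 5:25 AM on May 7.

5:25 AM on May 7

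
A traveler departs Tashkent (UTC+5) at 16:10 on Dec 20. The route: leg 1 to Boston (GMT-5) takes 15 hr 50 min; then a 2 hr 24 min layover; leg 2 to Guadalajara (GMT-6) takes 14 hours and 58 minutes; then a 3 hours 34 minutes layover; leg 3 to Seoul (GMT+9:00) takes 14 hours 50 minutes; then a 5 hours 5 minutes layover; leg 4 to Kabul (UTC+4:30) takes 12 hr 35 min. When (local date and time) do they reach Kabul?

12:56 on Dec 23

Convert departure to UTC: 16:10 − 5:00 = 11:10 UTC on Dec 20.
Add 15 hours 50 minutes leg 1 → 03:00 UTC (Dec 21).
Add 2 hours 24 minutes layover in Boston → 05:24 UTC.
Add 14 hours and 58 minutes leg 2 → 20:22 UTC.
Add 3 hours and 34 minutes layover in Guadalajara → 23:56 UTC.
Add 14 hours and 50 minutes leg 3 → 14:46 UTC (Dec 22).
Add 5 hours and 5 minutes layover in Seoul → 19:51 UTC.
Add 12 hours 35 minutes leg 4 → 08:26 UTC (Dec 23).
Kabul is UTC+4:30, so local arrival = 08:26 + 4:30 = 12:56 on Dec 23.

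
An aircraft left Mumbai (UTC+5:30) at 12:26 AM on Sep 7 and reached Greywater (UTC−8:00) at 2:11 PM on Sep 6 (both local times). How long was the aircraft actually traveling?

3 hours 15 minutes

Departure in UTC: 12:26 AM − 5:30 = 6:56 PM on Sep 6.
Arrival in UTC: 2:11 PM + 8:00 = 10:11 PM on Sep 6.
Elapsed = 10:11 PM − 6:56 PM = 3 hours 15 minutes.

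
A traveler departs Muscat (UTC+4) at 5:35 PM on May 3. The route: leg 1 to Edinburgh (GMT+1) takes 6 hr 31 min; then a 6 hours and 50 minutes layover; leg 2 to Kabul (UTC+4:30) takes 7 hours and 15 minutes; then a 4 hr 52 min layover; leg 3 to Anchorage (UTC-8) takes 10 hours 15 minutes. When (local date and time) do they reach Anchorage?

5:18 PM on May 4

Convert departure to UTC: 5:35 PM − 4:00 = 1:35 PM UTC on May 3.
Add 6 hours 31 minutes leg 1 → 8:06 PM UTC.
Add 6 hours 50 minutes layover in Edinburgh → 2:56 AM UTC (May 4).
Add 7 hours and 15 minutes leg 2 → 10:11 AM UTC.
Add 4 hours and 52 minutes layover in Kabul → 3:03 PM UTC.
Add 10 hours 15 minutes leg 3 → 1:18 AM UTC (May 5).
Anchorage is UTC−8:00, so local arrival = 1:18 AM − 8:00 = 5:18 PM on May 4.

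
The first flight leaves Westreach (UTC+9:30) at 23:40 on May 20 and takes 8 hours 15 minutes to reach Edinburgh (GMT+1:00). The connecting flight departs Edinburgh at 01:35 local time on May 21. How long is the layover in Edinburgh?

Convert departure to UTC: 23:40 − 9:30 = 14:10 UTC on May 20.
Add 8 hours 15 minutes flight time → 22:25 UTC.
Edinburgh is UTC+1:00, so local arrival = 22:25 + 1:00 = 23:25 on May 20.
Layover = 01:35 − 23:25 (+1 day) = 2 hours 10 minutes.

2 hours 10 minutes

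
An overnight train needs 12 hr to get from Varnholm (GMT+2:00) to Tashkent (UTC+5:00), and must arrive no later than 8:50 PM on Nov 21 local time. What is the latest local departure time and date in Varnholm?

5:50 AM on November 21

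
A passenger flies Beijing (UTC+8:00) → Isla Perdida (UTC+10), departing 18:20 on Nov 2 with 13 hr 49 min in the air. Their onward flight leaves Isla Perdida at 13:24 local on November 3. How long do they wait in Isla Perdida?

3 hours 15 minutes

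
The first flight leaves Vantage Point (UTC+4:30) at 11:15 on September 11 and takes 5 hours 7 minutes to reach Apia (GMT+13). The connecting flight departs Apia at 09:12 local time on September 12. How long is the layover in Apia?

8 hours 20 minutes

Convert departure to UTC: 11:15 − 4:30 = 06:45 UTC on Sep 11.
Add 5 hours and 7 minutes flight time → 11:52 UTC.
Apia is UTC+13:00, so local arrival = 11:52 + 13:00 = 00:52 on Sep 12.
Layover = 09:12 − 00:52 = 8 hours 20 minutes.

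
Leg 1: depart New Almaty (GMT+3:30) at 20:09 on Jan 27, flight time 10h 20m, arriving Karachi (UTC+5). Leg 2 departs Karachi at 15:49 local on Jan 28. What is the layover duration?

Convert departure to UTC: 20:09 − 3:30 = 16:39 UTC on Jan 27.
Add 10 hours 20 minutes flight time → 02:59 UTC (Jan 28).
Karachi is UTC+5:00, so local arrival = 02:59 + 5:00 = 07:59 on Jan 28.
Layover = 15:49 − 07:59 = 7 hours 50 minutes.

7 hours 50 minutes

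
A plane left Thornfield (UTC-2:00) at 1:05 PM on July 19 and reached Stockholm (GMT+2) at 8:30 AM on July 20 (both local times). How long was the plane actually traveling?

15 hours 25 minutes

Departure in UTC: 1:05 PM + 2:00 = 3:05 PM on Jul 19.
Arrival in UTC: 8:30 AM − 2:00 = 6:30 AM on Jul 20.
Elapsed = 6:30 AM − 3:05 PM (+1 day) = 15 hours 25 minutes.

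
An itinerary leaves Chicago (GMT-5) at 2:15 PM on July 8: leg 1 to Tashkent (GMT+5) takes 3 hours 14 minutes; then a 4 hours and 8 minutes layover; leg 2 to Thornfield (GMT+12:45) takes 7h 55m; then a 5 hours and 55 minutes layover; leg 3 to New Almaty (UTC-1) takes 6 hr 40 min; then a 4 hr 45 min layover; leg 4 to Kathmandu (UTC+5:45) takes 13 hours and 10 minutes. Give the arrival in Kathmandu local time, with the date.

10:47 PM on July 10

Convert departure to UTC: 2:15 PM + 5:00 = 7:15 PM UTC on Jul 8.
Add 3 hours and 14 minutes leg 1 → 10:29 PM UTC.
Add 4 hours and 8 minutes layover in Tashkent → 2:37 AM UTC (Jul 9).
Add 7 hours 55 minutes leg 2 → 10:32 AM UTC.
Add 5 hours and 55 minutes layover in Thornfield → 4:27 PM UTC.
Add 6 hours and 40 minutes leg 3 → 11:07 PM UTC.
Add 4 hours and 45 minutes layover in New Almaty → 3:52 AM UTC (Jul 10).
Add 13 hours and 10 minutes leg 4 → 5:02 PM UTC.
Kathmandu is UTC+5:45, so local arrival = 5:02 PM + 5:45 = 10:47 PM on Jul 10.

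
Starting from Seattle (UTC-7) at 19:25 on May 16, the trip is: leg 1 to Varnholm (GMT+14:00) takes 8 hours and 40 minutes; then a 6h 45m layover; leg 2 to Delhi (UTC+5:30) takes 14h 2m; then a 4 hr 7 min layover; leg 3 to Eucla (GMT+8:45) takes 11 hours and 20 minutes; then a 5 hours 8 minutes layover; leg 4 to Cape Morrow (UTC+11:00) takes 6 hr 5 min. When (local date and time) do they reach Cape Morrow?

Convert departure to UTC: 19:25 + 7:00 = 02:25 UTC on May 17.
Add 8 hours and 40 minutes leg 1 → 11:05 UTC.
Add 6 hours and 45 minutes layover in Varnholm → 17:50 UTC.
Add 14 hours and 2 minutes leg 2 → 07:52 UTC (May 18).
Add 4 hours and 7 minutes layover in Delhi → 11:59 UTC.
Add 11 hours 20 minutes leg 3 → 23:19 UTC.
Add 5 hours 8 minutes layover in Eucla → 04:27 UTC (May 19).
Add 6 hours and 5 minutes leg 4 → 10:32 UTC.
Cape Morrow is UTC+11:00, so local arrival = 10:32 + 11:00 = 21:32 on May 19.

21:32 on May 19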